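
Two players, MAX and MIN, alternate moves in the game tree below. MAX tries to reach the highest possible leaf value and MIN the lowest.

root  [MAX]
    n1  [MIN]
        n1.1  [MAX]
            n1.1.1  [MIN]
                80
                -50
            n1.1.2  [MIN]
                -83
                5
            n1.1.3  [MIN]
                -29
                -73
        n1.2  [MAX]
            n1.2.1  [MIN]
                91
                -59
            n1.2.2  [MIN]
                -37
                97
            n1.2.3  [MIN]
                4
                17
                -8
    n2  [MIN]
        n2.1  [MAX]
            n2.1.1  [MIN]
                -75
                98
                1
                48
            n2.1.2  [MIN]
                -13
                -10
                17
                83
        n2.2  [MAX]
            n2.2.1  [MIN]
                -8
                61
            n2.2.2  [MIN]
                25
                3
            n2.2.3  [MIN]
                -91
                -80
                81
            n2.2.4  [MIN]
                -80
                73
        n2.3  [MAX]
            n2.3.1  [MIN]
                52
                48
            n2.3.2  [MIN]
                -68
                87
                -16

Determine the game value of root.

-13

n1.1.1 (MIN): min(80, -50) = -50
n1.1.2 (MIN): min(-83, 5) = -83
n1.1.3 (MIN): min(-29, -73) = -73
n1.1 (MAX): max(-50, -83, -73) = -50
n1.2.1 (MIN): min(91, -59) = -59
n1.2.2 (MIN): min(-37, 97) = -37
n1.2.3 (MIN): min(4, 17, -8) = -8
n1.2 (MAX): max(-59, -37, -8) = -8
n1 (MIN): min(-50, -8) = -50
n2.1.1 (MIN): min(-75, 98, 1, 48) = -75
n2.1.2 (MIN): min(-13, -10, 17, 83) = -13
n2.1 (MAX): max(-75, -13) = -13
n2.2.1 (MIN): min(-8, 61) = -8
n2.2.2 (MIN): min(25, 3) = 3
n2.2.3 (MIN): min(-91, -80, 81) = -91
n2.2.4 (MIN): min(-80, 73) = -80
n2.2 (MAX): max(-8, 3, -91, -80) = 3
n2.3.1 (MIN): min(52, 48) = 48
n2.3.2 (MIN): min(-68, 87, -16) = -68
n2.3 (MAX): max(48, -68) = 48
n2 (MIN): min(-13, 3, 48) = -13
root (MAX): max(-50, -13) = -13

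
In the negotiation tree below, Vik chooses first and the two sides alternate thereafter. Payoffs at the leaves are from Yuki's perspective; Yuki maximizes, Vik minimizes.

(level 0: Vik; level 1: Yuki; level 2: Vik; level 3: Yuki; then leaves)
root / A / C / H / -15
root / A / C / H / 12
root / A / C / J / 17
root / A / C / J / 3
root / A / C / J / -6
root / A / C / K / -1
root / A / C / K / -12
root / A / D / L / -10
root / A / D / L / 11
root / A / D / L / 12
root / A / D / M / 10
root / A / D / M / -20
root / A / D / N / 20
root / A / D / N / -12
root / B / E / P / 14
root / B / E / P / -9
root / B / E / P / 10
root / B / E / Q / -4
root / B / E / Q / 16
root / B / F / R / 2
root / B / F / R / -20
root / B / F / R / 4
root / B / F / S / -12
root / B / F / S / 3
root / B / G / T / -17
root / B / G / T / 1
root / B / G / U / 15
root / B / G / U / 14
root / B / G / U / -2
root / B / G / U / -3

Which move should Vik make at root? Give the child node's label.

A

H (Yuki): max(-15, 12) = 12
J (Yuki): max(17, 3, -6) = 17
K (Yuki): max(-1, -12) = -1
C (Vik): min(12, 17, -1) = -1
L (Yuki): max(-10, 11, 12) = 12
M (Yuki): max(10, -20) = 10
N (Yuki): max(20, -12) = 20
D (Vik): min(12, 10, 20) = 10
A (Yuki): max(-1, 10) = 10
P (Yuki): max(14, -9, 10) = 14
Q (Yuki): max(-4, 16) = 16
E (Vik): min(14, 16) = 14
R (Yuki): max(2, -20, 4) = 4
S (Yuki): max(-12, 3) = 3
F (Vik): min(4, 3) = 3
T (Yuki): max(-17, 1) = 1
U (Yuki): max(15, 14, -2, -3) = 15
G (Vik): min(1, 15) = 1
B (Yuki): max(14, 3, 1) = 14
root (Vik): min(10, 14) = 10
Vik at root wants the lowest of {A=10, B=14}, so chooses A.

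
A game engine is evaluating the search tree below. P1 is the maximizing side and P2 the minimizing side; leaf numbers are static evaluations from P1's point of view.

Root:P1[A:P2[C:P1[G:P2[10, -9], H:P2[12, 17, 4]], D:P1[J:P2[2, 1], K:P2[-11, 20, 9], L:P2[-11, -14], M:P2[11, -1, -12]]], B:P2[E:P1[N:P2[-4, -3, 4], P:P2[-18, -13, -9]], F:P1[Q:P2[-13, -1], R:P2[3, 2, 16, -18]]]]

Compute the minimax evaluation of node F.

Q (P2): min(-13, -1) = -13
R (P2): min(3, 2, 16, -18) = -18
F (P1): max(-13, -18) = -13

-13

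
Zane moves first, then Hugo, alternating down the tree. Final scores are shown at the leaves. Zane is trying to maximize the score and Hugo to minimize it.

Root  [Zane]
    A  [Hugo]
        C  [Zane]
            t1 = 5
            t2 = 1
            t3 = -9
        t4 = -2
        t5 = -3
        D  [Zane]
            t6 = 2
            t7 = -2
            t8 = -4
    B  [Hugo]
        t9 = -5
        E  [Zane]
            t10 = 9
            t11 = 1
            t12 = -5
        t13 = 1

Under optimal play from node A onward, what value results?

-3

C (Zane): max(5, 1, -9) = 5
D (Zane): max(2, -2, -4) = 2
A (Hugo): min(5, -2, -3, 2) = -3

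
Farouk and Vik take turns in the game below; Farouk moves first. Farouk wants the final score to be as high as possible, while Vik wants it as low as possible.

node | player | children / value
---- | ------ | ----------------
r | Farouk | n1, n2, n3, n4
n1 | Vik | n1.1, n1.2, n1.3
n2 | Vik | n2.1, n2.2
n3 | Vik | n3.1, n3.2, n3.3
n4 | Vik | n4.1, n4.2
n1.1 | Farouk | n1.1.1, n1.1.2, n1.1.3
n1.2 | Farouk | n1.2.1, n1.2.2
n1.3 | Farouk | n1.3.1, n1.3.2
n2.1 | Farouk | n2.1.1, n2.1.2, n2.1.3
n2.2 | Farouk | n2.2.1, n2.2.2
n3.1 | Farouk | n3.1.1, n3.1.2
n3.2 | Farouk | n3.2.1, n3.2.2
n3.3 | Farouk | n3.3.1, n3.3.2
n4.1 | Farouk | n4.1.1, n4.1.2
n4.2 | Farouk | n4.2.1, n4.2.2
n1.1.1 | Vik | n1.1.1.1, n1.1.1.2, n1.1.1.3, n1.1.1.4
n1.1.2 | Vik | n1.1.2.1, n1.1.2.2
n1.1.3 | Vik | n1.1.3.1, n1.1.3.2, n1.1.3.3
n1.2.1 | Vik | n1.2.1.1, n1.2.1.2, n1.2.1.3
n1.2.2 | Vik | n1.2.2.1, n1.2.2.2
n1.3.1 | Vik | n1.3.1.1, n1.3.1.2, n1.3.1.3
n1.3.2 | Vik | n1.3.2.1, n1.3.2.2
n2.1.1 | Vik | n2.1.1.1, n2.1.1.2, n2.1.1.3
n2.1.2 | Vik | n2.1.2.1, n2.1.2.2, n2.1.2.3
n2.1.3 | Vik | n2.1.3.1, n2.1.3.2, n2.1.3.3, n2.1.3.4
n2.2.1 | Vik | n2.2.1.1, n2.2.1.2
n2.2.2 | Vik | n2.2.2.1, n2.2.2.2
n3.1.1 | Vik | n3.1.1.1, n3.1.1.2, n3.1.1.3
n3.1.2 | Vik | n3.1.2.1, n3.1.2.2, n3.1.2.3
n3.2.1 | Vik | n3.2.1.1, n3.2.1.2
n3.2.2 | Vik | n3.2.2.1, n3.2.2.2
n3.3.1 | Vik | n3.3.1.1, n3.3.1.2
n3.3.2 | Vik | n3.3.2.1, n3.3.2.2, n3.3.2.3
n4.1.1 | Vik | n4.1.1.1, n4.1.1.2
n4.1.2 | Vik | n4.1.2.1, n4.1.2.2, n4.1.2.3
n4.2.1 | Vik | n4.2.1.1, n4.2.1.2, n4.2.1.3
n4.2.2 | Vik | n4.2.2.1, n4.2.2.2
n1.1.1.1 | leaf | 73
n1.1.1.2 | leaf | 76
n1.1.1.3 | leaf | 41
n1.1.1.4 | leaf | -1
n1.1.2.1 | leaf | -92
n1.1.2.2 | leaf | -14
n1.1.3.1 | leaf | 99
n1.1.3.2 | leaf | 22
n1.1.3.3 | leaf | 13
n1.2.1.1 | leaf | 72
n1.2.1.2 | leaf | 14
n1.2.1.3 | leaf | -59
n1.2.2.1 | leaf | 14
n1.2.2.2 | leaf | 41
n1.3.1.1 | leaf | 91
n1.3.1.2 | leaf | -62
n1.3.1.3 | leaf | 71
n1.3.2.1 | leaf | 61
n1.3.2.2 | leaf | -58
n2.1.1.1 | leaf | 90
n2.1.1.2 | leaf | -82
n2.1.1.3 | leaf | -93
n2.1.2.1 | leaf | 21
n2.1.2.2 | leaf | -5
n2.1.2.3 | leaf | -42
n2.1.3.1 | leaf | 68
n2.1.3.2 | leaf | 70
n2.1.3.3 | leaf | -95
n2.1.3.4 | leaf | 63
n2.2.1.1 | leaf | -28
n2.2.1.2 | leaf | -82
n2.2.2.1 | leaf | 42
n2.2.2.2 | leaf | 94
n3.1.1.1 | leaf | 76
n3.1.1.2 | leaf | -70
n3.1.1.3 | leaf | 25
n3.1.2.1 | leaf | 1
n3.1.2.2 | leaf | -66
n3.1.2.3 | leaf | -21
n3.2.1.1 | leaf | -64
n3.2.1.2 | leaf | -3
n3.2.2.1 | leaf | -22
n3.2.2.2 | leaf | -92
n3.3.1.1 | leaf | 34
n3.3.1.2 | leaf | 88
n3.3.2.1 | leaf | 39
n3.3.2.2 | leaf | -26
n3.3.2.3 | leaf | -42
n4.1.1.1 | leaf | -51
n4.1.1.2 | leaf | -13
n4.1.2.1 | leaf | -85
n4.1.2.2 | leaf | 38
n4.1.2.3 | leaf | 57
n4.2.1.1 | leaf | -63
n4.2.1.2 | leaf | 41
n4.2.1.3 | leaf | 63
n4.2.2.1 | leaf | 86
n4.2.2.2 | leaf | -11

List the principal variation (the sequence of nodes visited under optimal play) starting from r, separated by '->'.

r -> n2 -> n2.1 -> n2.1.2 -> n2.1.2.3

n1.1.1 (Vik): min(73, 76, 41, -1) = -1
n1.1.2 (Vik): min(-92, -14) = -92
n1.1.3 (Vik): min(99, 22, 13) = 13
n1.1 (Farouk): max(-1, -92, 13) = 13
n1.2.1 (Vik): min(72, 14, -59) = -59
n1.2.2 (Vik): min(14, 41) = 14
n1.2 (Farouk): max(-59, 14) = 14
n1.3.1 (Vik): min(91, -62, 71) = -62
n1.3.2 (Vik): min(61, -58) = -58
n1.3 (Farouk): max(-62, -58) = -58
n1 (Vik): min(13, 14, -58) = -58
n2.1.1 (Vik): min(90, -82, -93) = -93
n2.1.2 (Vik): min(21, -5, -42) = -42
n2.1.3 (Vik): min(68, 70, -95, 63) = -95
n2.1 (Farouk): max(-93, -42, -95) = -42
n2.2.1 (Vik): min(-28, -82) = -82
n2.2.2 (Vik): min(42, 94) = 42
n2.2 (Farouk): max(-82, 42) = 42
n2 (Vik): min(-42, 42) = -42
n3.1.1 (Vik): min(76, -70, 25) = -70
n3.1.2 (Vik): min(1, -66, -21) = -66
n3.1 (Farouk): max(-70, -66) = -66
n3.2.1 (Vik): min(-64, -3) = -64
n3.2.2 (Vik): min(-22, -92) = -92
n3.2 (Farouk): max(-64, -92) = -64
n3.3.1 (Vik): min(34, 88) = 34
n3.3.2 (Vik): min(39, -26, -42) = -42
n3.3 (Farouk): max(34, -42) = 34
n3 (Vik): min(-66, -64, 34) = -66
n4.1.1 (Vik): min(-51, -13) = -51
n4.1.2 (Vik): min(-85, 38, 57) = -85
n4.1 (Farouk): max(-51, -85) = -51
n4.2.1 (Vik): min(-63, 41, 63) = -63
n4.2.2 (Vik): min(86, -11) = -11
n4.2 (Farouk): max(-63, -11) = -11
n4 (Vik): min(-51, -11) = -51
r (Farouk): max(-58, -42, -66, -51) = -42
At r, Farouk picks n2 (highest: -42).
At n2, Vik picks n2.1 (lowest: -42).
At n2.1, Farouk picks n2.1.2 (highest: -42).
At n2.1.2, Vik picks n2.1.2.3 (lowest: -42).
Terminal value -42.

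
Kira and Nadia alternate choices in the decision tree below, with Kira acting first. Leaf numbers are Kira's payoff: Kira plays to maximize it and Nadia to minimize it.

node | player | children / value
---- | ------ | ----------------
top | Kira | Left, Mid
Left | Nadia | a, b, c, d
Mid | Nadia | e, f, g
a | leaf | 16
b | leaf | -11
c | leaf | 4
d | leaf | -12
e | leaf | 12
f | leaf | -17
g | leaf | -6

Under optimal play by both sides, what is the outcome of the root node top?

-12

Left (Nadia): min(16, -11, 4, -12) = -12
Mid (Nadia): min(12, -17, -6) = -17
top (Kira): max(-12, -17) = -12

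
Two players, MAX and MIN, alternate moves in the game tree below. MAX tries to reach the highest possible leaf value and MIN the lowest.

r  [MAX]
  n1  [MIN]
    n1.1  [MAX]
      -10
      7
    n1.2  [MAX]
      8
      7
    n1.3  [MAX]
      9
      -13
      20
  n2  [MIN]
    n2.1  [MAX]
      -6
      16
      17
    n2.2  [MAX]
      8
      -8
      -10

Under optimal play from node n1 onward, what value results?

n1.1 (MAX): max(-10, 7) = 7
n1.2 (MAX): max(8, 7) = 8
n1.3 (MAX): max(9, -13, 20) = 20
n1 (MIN): min(7, 8, 20) = 7

7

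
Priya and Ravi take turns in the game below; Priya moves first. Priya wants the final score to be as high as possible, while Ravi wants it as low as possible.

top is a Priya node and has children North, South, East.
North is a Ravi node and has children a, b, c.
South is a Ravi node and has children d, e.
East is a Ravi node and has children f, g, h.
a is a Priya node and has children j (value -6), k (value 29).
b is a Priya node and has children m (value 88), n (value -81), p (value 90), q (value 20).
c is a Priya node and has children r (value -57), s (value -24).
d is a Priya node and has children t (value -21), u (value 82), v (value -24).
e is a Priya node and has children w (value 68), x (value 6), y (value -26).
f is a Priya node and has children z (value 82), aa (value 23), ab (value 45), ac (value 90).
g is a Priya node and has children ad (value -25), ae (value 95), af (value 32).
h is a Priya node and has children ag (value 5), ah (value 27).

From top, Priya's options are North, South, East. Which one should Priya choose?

a (Priya): max(-6, 29) = 29
b (Priya): max(88, -81, 90, 20) = 90
c (Priya): max(-57, -24) = -24
North (Ravi): min(29, 90, -24) = -24
d (Priya): max(-21, 82, -24) = 82
e (Priya): max(68, 6, -26) = 68
South (Ravi): min(82, 68) = 68
f (Priya): max(82, 23, 45, 90) = 90
g (Priya): max(-25, 95, 32) = 95
h (Priya): max(5, 27) = 27
East (Ravi): min(90, 95, 27) = 27
top (Priya): max(-24, 68, 27) = 68
Priya at top wants the highest of {North=-24, South=68, East=27}, so chooses South.

South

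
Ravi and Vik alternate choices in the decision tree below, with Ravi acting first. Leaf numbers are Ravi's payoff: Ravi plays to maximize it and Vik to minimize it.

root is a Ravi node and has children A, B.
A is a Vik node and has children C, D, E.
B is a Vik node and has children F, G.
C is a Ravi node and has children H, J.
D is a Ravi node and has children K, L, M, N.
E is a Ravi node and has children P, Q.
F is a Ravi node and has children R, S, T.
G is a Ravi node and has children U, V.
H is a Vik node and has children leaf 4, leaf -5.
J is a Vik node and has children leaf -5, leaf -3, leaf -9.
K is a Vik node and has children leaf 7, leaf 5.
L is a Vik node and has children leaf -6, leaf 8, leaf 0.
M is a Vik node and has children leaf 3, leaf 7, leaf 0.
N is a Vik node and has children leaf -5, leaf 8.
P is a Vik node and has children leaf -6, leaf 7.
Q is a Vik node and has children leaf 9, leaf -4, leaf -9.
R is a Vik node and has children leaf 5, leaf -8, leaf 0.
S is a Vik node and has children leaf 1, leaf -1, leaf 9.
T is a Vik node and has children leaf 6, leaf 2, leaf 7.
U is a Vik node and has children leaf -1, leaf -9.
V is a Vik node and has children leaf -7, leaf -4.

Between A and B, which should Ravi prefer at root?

A

H (Vik): min(4, -5) = -5
J (Vik): min(-5, -3, -9) = -9
C (Ravi): max(-5, -9) = -5
K (Vik): min(7, 5) = 5
L (Vik): min(-6, 8, 0) = -6
M (Vik): min(3, 7, 0) = 0
N (Vik): min(-5, 8) = -5
D (Ravi): max(5, -6, 0, -5) = 5
P (Vik): min(-6, 7) = -6
Q (Vik): min(9, -4, -9) = -9
E (Ravi): max(-6, -9) = -6
A (Vik): min(-5, 5, -6) = -6
R (Vik): min(5, -8, 0) = -8
S (Vik): min(1, -1, 9) = -1
T (Vik): min(6, 2, 7) = 2
F (Ravi): max(-8, -1, 2) = 2
U (Vik): min(-1, -9) = -9
V (Vik): min(-7, -4) = -7
G (Ravi): max(-9, -7) = -7
B (Vik): min(2, -7) = -7
Ravi prefers the higher value; A=-6, B=-7. A is better since -6 > -7.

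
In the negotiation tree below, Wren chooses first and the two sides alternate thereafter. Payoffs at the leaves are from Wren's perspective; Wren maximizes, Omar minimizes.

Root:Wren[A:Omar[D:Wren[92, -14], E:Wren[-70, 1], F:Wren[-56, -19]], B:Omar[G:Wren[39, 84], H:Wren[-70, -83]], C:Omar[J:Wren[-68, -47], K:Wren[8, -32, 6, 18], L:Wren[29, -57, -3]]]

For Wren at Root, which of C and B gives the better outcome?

C

J (Wren): max(-68, -47) = -47
K (Wren): max(8, -32, 6, 18) = 18
L (Wren): max(29, -57, -3) = 29
C (Omar): min(-47, 18, 29) = -47
G (Wren): max(39, 84) = 84
H (Wren): max(-70, -83) = -70
B (Omar): min(84, -70) = -70
Wren prefers the higher value; C=-47, B=-70. C is better since -47 > -70.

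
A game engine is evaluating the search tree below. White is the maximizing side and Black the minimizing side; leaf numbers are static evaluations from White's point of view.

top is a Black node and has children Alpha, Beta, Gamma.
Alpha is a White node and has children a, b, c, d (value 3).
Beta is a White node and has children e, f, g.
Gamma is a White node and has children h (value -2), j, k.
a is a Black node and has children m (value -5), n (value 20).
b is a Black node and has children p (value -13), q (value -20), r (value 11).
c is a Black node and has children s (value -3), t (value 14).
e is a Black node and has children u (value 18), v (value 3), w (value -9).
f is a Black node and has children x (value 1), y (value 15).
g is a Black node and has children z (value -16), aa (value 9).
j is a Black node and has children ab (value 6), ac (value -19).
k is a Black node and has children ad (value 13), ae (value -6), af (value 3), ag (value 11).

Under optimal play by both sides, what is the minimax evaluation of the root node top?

a (Black): min(-5, 20) = -5
b (Black): min(-13, -20, 11) = -20
c (Black): min(-3, 14) = -3
Alpha (White): max(-5, -20, -3, 3) = 3
e (Black): min(18, 3, -9) = -9
f (Black): min(1, 15) = 1
g (Black): min(-16, 9) = -16
Beta (White): max(-9, 1, -16) = 1
j (Black): min(6, -19) = -19
k (Black): min(13, -6, 3, 11) = -6
Gamma (White): max(-2, -19, -6) = -2
top (Black): min(3, 1, -2) = -2

-2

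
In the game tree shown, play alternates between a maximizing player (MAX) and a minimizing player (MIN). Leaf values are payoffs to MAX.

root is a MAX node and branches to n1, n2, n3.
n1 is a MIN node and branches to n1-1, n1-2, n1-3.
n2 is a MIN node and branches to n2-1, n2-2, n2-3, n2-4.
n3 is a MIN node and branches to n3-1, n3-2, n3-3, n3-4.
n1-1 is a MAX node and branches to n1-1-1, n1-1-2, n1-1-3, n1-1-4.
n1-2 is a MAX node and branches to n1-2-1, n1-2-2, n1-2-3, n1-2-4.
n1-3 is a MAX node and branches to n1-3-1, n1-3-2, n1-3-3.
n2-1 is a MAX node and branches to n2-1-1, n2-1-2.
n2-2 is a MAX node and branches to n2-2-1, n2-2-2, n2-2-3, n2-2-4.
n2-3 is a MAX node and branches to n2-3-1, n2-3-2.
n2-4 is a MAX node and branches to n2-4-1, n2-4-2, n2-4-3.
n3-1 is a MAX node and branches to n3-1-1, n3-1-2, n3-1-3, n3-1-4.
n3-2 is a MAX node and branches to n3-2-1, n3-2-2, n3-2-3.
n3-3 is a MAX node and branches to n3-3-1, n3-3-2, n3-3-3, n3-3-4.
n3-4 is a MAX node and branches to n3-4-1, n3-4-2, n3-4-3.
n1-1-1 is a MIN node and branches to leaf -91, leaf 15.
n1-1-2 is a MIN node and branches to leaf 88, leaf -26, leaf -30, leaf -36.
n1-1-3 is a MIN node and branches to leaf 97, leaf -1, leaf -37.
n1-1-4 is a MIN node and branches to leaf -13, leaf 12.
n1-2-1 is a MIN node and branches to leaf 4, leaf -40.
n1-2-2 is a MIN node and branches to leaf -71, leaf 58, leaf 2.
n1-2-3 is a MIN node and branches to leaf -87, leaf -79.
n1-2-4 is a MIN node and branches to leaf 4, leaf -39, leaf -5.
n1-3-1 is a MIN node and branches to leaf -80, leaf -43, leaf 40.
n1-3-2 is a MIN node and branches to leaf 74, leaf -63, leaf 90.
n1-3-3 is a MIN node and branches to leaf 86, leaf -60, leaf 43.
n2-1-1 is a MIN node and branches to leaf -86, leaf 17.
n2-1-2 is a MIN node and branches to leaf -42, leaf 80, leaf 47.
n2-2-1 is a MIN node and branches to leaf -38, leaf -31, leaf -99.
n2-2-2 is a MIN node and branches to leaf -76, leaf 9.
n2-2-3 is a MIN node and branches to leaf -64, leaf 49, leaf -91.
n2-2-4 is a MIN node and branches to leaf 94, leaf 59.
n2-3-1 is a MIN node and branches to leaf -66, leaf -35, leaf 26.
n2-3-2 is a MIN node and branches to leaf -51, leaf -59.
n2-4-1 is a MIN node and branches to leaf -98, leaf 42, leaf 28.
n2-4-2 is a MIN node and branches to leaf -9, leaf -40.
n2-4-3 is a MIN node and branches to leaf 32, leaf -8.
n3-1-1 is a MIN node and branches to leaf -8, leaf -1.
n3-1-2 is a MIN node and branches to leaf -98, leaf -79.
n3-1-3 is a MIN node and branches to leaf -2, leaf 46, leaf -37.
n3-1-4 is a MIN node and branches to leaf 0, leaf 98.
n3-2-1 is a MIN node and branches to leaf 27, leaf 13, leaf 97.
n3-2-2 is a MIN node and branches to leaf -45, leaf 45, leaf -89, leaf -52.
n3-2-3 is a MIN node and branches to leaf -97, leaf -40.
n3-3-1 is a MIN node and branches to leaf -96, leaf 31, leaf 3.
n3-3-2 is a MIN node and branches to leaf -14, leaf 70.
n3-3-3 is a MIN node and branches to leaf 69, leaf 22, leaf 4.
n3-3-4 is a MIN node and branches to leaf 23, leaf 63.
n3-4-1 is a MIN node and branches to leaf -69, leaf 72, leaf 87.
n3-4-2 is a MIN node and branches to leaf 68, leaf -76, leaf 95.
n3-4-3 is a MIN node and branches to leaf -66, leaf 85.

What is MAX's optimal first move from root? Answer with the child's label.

n2

n1-1-1 (MIN): min(-91, 15) = -91
n1-1-2 (MIN): min(88, -26, -30, -36) = -36
n1-1-3 (MIN): min(97, -1, -37) = -37
n1-1-4 (MIN): min(-13, 12) = -13
n1-1 (MAX): max(-91, -36, -37, -13) = -13
n1-2-1 (MIN): min(4, -40) = -40
n1-2-2 (MIN): min(-71, 58, 2) = -71
n1-2-3 (MIN): min(-87, -79) = -87
n1-2-4 (MIN): min(4, -39, -5) = -39
n1-2 (MAX): max(-40, -71, -87, -39) = -39
n1-3-1 (MIN): min(-80, -43, 40) = -80
n1-3-2 (MIN): min(74, -63, 90) = -63
n1-3-3 (MIN): min(86, -60, 43) = -60
n1-3 (MAX): max(-80, -63, -60) = -60
n1 (MIN): min(-13, -39, -60) = -60
n2-1-1 (MIN): min(-86, 17) = -86
n2-1-2 (MIN): min(-42, 80, 47) = -42
n2-1 (MAX): max(-86, -42) = -42
n2-2-1 (MIN): min(-38, -31, -99) = -99
n2-2-2 (MIN): min(-76, 9) = -76
n2-2-3 (MIN): min(-64, 49, -91) = -91
n2-2-4 (MIN): min(94, 59) = 59
n2-2 (MAX): max(-99, -76, -91, 59) = 59
n2-3-1 (MIN): min(-66, -35, 26) = -66
n2-3-2 (MIN): min(-51, -59) = -59
n2-3 (MAX): max(-66, -59) = -59
n2-4-1 (MIN): min(-98, 42, 28) = -98
n2-4-2 (MIN): min(-9, -40) = -40
n2-4-3 (MIN): min(32, -8) = -8
n2-4 (MAX): max(-98, -40, -8) = -8
n2 (MIN): min(-42, 59, -59, -8) = -59
n3-1-1 (MIN): min(-8, -1) = -8
n3-1-2 (MIN): min(-98, -79) = -98
n3-1-3 (MIN): min(-2, 46, -37) = -37
n3-1-4 (MIN): min(0, 98) = 0
n3-1 (MAX): max(-8, -98, -37, 0) = 0
n3-2-1 (MIN): min(27, 13, 97) = 13
n3-2-2 (MIN): min(-45, 45, -89, -52) = -89
n3-2-3 (MIN): min(-97, -40) = -97
n3-2 (MAX): max(13, -89, -97) = 13
n3-3-1 (MIN): min(-96, 31, 3) = -96
n3-3-2 (MIN): min(-14, 70) = -14
n3-3-3 (MIN): min(69, 22, 4) = 4
n3-3-4 (MIN): min(23, 63) = 23
n3-3 (MAX): max(-96, -14, 4, 23) = 23
n3-4-1 (MIN): min(-69, 72, 87) = -69
n3-4-2 (MIN): min(68, -76, 95) = -76
n3-4-3 (MIN): min(-66, 85) = -66
n3-4 (MAX): max(-69, -76, -66) = -66
n3 (MIN): min(0, 13, 23, -66) = -66
root (MAX): max(-60, -59, -66) = -59
MAX at root wants the highest of {n1=-60, n2=-59, n3=-66}, so chooses n2.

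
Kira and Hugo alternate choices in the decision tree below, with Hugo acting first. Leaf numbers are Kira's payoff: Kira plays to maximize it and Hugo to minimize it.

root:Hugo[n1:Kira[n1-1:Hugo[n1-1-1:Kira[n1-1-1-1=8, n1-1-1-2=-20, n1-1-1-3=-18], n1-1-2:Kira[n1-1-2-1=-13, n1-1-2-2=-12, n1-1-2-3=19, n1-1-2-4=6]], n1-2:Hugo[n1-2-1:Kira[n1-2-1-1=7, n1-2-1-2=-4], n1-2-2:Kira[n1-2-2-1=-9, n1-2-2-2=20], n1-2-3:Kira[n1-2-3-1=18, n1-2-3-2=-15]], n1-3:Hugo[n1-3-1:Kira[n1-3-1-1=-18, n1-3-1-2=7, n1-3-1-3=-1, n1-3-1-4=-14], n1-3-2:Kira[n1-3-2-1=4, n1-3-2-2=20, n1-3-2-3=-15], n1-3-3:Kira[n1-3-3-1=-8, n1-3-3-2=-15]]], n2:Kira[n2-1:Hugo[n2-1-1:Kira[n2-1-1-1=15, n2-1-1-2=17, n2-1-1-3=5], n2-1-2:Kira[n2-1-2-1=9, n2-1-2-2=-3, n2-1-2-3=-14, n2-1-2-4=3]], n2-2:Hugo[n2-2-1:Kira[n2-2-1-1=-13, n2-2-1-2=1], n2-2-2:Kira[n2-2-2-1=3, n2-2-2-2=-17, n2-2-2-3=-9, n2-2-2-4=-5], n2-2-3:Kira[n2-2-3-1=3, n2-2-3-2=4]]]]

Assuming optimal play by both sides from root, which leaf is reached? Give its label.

n1-1-1-1

n1-1-1 (Kira): max(8, -20, -18) = 8
n1-1-2 (Kira): max(-13, -12, 19, 6) = 19
n1-1 (Hugo): min(8, 19) = 8
n1-2-1 (Kira): max(7, -4) = 7
n1-2-2 (Kira): max(-9, 20) = 20
n1-2-3 (Kira): max(18, -15) = 18
n1-2 (Hugo): min(7, 20, 18) = 7
n1-3-1 (Kira): max(-18, 7, -1, -14) = 7
n1-3-2 (Kira): max(4, 20, -15) = 20
n1-3-3 (Kira): max(-8, -15) = -8
n1-3 (Hugo): min(7, 20, -8) = -8
n1 (Kira): max(8, 7, -8) = 8
n2-1-1 (Kira): max(15, 17, 5) = 17
n2-1-2 (Kira): max(9, -3, -14, 3) = 9
n2-1 (Hugo): min(17, 9) = 9
n2-2-1 (Kira): max(-13, 1) = 1
n2-2-2 (Kira): max(3, -17, -9, -5) = 3
n2-2-3 (Kira): max(3, 4) = 4
n2-2 (Hugo): min(1, 3, 4) = 1
n2 (Kira): max(9, 1) = 9
root (Hugo): min(8, 9) = 8
At root, Hugo picks n1 (lowest: 8).
At n1, Kira picks n1-1 (highest: 8).
At n1-1, Hugo picks n1-1-1 (lowest: 8).
At n1-1-1, Kira picks n1-1-1-1 (highest: 8).
Terminal value 8.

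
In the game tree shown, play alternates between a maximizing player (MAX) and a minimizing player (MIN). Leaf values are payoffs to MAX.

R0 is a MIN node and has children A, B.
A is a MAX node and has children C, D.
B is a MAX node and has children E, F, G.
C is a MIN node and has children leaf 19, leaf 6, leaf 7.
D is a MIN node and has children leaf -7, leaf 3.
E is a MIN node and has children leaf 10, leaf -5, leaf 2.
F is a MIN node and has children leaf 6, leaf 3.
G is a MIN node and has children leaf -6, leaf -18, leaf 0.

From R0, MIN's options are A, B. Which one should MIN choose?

B

C (MIN): min(19, 6, 7) = 6
D (MIN): min(-7, 3) = -7
A (MAX): max(6, -7) = 6
E (MIN): min(10, -5, 2) = -5
F (MIN): min(6, 3) = 3
G (MIN): min(-6, -18, 0) = -18
B (MAX): max(-5, 3, -18) = 3
R0 (MIN): min(6, 3) = 3
MIN at R0 wants the lowest of {A=6, B=3}, so chooses B.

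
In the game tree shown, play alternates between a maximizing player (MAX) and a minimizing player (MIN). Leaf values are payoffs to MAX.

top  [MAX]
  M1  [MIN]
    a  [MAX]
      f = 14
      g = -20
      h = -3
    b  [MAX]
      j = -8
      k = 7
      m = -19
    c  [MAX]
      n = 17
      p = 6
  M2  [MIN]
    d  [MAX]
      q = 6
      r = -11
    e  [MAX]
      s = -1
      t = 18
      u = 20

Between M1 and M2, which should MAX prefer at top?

a (MAX): max(14, -20, -3) = 14
b (MAX): max(-8, 7, -19) = 7
c (MAX): max(17, 6) = 17
M1 (MIN): min(14, 7, 17) = 7
d (MAX): max(6, -11) = 6
e (MAX): max(-1, 18, 20) = 20
M2 (MIN): min(6, 20) = 6
MAX prefers the higher value; M1=7, M2=6. M1 is better since 7 > 6.

M1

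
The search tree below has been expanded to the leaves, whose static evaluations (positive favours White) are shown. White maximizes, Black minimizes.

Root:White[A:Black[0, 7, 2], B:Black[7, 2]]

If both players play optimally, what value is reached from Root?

A (Black): min(0, 7, 2) = 0
B (Black): min(7, 2) = 2
Root (White): max(0, 2) = 2

2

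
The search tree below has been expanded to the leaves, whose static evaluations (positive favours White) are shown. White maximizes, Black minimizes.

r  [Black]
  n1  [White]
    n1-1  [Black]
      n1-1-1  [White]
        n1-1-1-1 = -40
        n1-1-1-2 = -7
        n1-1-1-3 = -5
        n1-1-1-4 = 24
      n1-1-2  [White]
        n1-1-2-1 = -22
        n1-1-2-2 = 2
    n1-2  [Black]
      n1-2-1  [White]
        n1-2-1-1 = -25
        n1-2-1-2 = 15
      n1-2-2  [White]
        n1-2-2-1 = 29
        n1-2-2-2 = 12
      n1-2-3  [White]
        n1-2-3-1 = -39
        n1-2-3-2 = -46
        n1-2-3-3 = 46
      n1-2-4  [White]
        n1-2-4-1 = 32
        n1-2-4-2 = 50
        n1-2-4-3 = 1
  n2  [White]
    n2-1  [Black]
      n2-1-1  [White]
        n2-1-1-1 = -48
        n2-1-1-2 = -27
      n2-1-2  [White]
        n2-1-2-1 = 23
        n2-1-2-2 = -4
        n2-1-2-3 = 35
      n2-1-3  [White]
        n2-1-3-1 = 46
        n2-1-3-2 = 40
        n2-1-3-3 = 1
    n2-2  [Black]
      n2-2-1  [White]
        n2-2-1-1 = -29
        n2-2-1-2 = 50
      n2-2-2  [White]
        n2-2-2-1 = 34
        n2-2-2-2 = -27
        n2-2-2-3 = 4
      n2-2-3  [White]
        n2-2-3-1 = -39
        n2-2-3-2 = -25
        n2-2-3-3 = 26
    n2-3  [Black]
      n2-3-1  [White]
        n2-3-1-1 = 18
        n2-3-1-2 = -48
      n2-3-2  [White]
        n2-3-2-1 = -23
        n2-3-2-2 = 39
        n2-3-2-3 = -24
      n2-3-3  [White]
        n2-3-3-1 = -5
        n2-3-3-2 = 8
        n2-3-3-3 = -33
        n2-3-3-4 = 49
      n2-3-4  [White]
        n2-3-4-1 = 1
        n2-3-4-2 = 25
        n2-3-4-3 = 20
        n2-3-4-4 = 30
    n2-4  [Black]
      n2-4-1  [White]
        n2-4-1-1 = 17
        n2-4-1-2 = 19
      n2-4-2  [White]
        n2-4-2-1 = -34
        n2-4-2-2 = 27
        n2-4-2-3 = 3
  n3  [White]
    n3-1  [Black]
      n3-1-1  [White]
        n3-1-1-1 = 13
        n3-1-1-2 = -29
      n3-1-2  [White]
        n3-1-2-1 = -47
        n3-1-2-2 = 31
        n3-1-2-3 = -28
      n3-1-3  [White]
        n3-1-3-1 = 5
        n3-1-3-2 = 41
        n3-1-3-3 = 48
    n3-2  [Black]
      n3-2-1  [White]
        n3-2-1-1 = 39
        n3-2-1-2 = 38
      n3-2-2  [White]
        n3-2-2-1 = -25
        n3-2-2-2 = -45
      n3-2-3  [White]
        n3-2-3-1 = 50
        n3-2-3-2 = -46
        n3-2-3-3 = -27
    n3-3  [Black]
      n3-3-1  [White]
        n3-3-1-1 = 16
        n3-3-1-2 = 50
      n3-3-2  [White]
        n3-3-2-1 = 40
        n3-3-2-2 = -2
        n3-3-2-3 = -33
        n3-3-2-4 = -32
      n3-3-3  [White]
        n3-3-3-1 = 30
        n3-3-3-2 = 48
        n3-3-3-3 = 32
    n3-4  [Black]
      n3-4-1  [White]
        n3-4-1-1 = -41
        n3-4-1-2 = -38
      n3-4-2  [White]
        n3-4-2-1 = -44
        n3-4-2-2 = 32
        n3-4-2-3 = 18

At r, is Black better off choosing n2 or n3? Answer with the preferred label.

n2-1-1 (White): max(-48, -27) = -27
n2-1-2 (White): max(23, -4, 35) = 35
n2-1-3 (White): max(46, 40, 1) = 46
n2-1 (Black): min(-27, 35, 46) = -27
n2-2-1 (White): max(-29, 50) = 50
n2-2-2 (White): max(34, -27, 4) = 34
n2-2-3 (White): max(-39, -25, 26) = 26
n2-2 (Black): min(50, 34, 26) = 26
n2-3-1 (White): max(18, -48) = 18
n2-3-2 (White): max(-23, 39, -24) = 39
n2-3-3 (White): max(-5, 8, -33, 49) = 49
n2-3-4 (White): max(1, 25, 20, 30) = 30
n2-3 (Black): min(18, 39, 49, 30) = 18
n2-4-1 (White): max(17, 19) = 19
n2-4-2 (White): max(-34, 27, 3) = 27
n2-4 (Black): min(19, 27) = 19
n2 (White): max(-27, 26, 18, 19) = 26
n3-1-1 (White): max(13, -29) = 13
n3-1-2 (White): max(-47, 31, -28) = 31
n3-1-3 (White): max(5, 41, 48) = 48
n3-1 (Black): min(13, 31, 48) = 13
n3-2-1 (White): max(39, 38) = 39
n3-2-2 (White): max(-25, -45) = -25
n3-2-3 (White): max(50, -46, -27) = 50
n3-2 (Black): min(39, -25, 50) = -25
n3-3-1 (White): max(16, 50) = 50
n3-3-2 (White): max(40, -2, -33, -32) = 40
n3-3-3 (White): max(30, 48, 32) = 48
n3-3 (Black): min(50, 40, 48) = 40
n3-4-1 (White): max(-41, -38) = -38
n3-4-2 (White): max(-44, 32, 18) = 32
n3-4 (Black): min(-38, 32) = -38
n3 (White): max(13, -25, 40, -38) = 40
Black prefers the lower value; n2=26, n3=40. n2 is better since 26 < 40.

n2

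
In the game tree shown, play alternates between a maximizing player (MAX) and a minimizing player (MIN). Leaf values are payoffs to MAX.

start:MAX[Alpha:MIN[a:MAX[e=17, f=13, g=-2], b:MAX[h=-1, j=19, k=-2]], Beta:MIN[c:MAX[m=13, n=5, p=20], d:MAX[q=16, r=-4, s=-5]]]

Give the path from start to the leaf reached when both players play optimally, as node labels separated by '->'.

start -> Alpha -> a -> e

a (MAX): max(17, 13, -2) = 17
b (MAX): max(-1, 19, -2) = 19
Alpha (MIN): min(17, 19) = 17
c (MAX): max(13, 5, 20) = 20
d (MAX): max(16, -4, -5) = 16
Beta (MIN): min(20, 16) = 16
start (MAX): max(17, 16) = 17
At start, MAX picks Alpha (highest: 17).
At Alpha, MIN picks a (lowest: 17).
At a, MAX picks e (highest: 17).
Terminal value 17.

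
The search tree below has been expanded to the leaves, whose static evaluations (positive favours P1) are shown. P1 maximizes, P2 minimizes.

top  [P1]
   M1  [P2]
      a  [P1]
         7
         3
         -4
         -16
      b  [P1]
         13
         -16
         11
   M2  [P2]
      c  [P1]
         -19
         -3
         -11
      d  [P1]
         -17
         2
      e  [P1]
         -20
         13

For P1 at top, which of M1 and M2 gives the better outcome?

a (P1): max(7, 3, -4, -16) = 7
b (P1): max(13, -16, 11) = 13
M1 (P2): min(7, 13) = 7
c (P1): max(-19, -3, -11) = -3
d (P1): max(-17, 2) = 2
e (P1): max(-20, 13) = 13
M2 (P2): min(-3, 2, 13) = -3
P1 prefers the higher value; M1=7, M2=-3. M1 is better since 7 > -3.

M1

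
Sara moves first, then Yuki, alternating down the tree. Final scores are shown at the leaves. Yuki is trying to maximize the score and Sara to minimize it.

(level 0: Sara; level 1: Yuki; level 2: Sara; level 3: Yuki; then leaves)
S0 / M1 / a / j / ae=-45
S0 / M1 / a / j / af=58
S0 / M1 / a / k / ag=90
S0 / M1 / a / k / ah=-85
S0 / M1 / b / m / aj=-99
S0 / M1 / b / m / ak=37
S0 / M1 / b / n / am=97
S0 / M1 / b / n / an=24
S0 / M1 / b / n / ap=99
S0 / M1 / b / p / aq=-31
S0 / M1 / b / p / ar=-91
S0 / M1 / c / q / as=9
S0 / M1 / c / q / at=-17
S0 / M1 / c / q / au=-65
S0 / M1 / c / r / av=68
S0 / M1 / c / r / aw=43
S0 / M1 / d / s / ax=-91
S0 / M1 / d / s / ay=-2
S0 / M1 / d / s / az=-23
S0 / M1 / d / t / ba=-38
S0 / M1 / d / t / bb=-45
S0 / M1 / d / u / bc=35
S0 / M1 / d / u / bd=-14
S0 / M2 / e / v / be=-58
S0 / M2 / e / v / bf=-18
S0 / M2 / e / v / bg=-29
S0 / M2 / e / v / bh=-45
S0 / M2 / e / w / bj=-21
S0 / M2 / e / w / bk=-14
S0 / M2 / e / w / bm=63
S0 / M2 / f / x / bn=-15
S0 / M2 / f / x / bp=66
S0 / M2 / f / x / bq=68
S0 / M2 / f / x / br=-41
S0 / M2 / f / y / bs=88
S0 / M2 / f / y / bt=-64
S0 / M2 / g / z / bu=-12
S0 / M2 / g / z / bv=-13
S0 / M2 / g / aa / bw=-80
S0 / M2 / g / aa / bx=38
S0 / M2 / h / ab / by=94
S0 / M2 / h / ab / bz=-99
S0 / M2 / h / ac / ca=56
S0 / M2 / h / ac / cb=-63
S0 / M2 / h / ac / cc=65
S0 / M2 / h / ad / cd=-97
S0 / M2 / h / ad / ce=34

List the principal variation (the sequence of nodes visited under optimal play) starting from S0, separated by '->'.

S0 -> M1 -> a -> j -> af

j (Yuki): max(-45, 58) = 58
k (Yuki): max(90, -85) = 90
a (Sara): min(58, 90) = 58
m (Yuki): max(-99, 37) = 37
n (Yuki): max(97, 24, 99) = 99
p (Yuki): max(-31, -91) = -31
b (Sara): min(37, 99, -31) = -31
q (Yuki): max(9, -17, -65) = 9
r (Yuki): max(68, 43) = 68
c (Sara): min(9, 68) = 9
s (Yuki): max(-91, -2, -23) = -2
t (Yuki): max(-38, -45) = -38
u (Yuki): max(35, -14) = 35
d (Sara): min(-2, -38, 35) = -38
M1 (Yuki): max(58, -31, 9, -38) = 58
v (Yuki): max(-58, -18, -29, -45) = -18
w (Yuki): max(-21, -14, 63) = 63
e (Sara): min(-18, 63) = -18
x (Yuki): max(-15, 66, 68, -41) = 68
y (Yuki): max(88, -64) = 88
f (Sara): min(68, 88) = 68
z (Yuki): max(-12, -13) = -12
aa (Yuki): max(-80, 38) = 38
g (Sara): min(-12, 38) = -12
ab (Yuki): max(94, -99) = 94
ac (Yuki): max(56, -63, 65) = 65
ad (Yuki): max(-97, 34) = 34
h (Sara): min(94, 65, 34) = 34
M2 (Yuki): max(-18, 68, -12, 34) = 68
S0 (Sara): min(58, 68) = 58
At S0, Sara picks M1 (lowest: 58).
At M1, Yuki picks a (highest: 58).
At a, Sara picks j (lowest: 58).
At j, Yuki picks af (highest: 58).
Terminal value 58.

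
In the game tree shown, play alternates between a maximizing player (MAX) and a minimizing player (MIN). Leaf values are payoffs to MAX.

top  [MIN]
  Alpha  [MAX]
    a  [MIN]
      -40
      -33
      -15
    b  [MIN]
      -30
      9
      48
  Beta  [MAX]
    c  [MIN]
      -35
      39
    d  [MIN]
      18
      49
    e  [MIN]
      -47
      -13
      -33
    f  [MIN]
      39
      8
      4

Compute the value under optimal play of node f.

f (MIN): min(39, 8, 4) = 4

4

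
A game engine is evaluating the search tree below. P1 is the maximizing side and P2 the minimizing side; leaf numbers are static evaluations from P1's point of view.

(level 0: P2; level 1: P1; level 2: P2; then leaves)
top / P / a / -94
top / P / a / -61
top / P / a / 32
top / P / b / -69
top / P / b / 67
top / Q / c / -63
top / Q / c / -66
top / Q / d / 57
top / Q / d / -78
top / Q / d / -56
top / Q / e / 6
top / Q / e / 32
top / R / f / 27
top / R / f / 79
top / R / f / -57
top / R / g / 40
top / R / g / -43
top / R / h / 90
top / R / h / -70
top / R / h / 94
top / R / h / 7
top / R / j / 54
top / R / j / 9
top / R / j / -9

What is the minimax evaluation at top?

-69

a (P2): min(-94, -61, 32) = -94
b (P2): min(-69, 67) = -69
P (P1): max(-94, -69) = -69
c (P2): min(-63, -66) = -66
d (P2): min(57, -78, -56) = -78
e (P2): min(6, 32) = 6
Q (P1): max(-66, -78, 6) = 6
f (P2): min(27, 79, -57) = -57
g (P2): min(40, -43) = -43
h (P2): min(90, -70, 94, 7) = -70
j (P2): min(54, 9, -9) = -9
R (P1): max(-57, -43, -70, -9) = -9
top (P2): min(-69, 6, -9) = -69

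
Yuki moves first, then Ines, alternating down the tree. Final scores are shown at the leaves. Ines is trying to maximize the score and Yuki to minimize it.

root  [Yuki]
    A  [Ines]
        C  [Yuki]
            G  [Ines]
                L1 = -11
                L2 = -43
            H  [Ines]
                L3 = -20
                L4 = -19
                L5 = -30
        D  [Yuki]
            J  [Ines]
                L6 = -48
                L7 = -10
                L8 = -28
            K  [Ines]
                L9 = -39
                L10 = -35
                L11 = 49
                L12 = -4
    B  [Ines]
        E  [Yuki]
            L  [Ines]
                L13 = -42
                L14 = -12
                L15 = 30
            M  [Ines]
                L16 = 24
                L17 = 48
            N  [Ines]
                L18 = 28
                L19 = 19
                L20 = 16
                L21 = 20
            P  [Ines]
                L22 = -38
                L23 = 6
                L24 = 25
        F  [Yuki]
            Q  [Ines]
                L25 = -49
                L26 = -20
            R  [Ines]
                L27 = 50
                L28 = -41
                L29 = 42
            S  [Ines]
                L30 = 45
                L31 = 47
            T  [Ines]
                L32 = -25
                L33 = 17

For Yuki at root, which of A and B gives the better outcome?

A

G (Ines): max(-11, -43) = -11
H (Ines): max(-20, -19, -30) = -19
C (Yuki): min(-11, -19) = -19
J (Ines): max(-48, -10, -28) = -10
K (Ines): max(-39, -35, 49, -4) = 49
D (Yuki): min(-10, 49) = -10
A (Ines): max(-19, -10) = -10
L (Ines): max(-42, -12, 30) = 30
M (Ines): max(24, 48) = 48
N (Ines): max(28, 19, 16, 20) = 28
P (Ines): max(-38, 6, 25) = 25
E (Yuki): min(30, 48, 28, 25) = 25
Q (Ines): max(-49, -20) = -20
R (Ines): max(50, -41, 42) = 50
S (Ines): max(45, 47) = 47
T (Ines): max(-25, 17) = 17
F (Yuki): min(-20, 50, 47, 17) = -20
B (Ines): max(25, -20) = 25
Yuki prefers the lower value; A=-10, B=25. A is better since -10 < 25.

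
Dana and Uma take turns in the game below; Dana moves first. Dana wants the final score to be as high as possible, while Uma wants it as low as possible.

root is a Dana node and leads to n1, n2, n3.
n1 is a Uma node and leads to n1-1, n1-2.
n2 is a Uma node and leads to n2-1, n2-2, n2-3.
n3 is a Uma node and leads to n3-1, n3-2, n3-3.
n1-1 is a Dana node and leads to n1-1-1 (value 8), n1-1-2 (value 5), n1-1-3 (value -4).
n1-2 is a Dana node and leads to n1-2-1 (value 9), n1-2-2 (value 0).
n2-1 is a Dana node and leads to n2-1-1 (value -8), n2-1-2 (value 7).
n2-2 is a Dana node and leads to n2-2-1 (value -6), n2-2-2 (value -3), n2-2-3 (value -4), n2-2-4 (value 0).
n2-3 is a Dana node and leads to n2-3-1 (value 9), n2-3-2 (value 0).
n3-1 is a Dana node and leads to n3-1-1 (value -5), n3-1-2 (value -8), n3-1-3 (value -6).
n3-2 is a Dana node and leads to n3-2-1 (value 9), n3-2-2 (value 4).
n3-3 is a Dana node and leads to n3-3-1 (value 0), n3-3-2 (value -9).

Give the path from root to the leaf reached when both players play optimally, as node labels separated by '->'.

root -> n1 -> n1-1 -> n1-1-1

n1-1 (Dana): max(8, 5, -4) = 8
n1-2 (Dana): max(9, 0) = 9
n1 (Uma): min(8, 9) = 8
n2-1 (Dana): max(-8, 7) = 7
n2-2 (Dana): max(-6, -3, -4, 0) = 0
n2-3 (Dana): max(9, 0) = 9
n2 (Uma): min(7, 0, 9) = 0
n3-1 (Dana): max(-5, -8, -6) = -5
n3-2 (Dana): max(9, 4) = 9
n3-3 (Dana): max(0, -9) = 0
n3 (Uma): min(-5, 9, 0) = -5
root (Dana): max(8, 0, -5) = 8
At root, Dana picks n1 (highest: 8).
At n1, Uma picks n1-1 (lowest: 8).
At n1-1, Dana picks n1-1-1 (highest: 8).
Terminal value 8.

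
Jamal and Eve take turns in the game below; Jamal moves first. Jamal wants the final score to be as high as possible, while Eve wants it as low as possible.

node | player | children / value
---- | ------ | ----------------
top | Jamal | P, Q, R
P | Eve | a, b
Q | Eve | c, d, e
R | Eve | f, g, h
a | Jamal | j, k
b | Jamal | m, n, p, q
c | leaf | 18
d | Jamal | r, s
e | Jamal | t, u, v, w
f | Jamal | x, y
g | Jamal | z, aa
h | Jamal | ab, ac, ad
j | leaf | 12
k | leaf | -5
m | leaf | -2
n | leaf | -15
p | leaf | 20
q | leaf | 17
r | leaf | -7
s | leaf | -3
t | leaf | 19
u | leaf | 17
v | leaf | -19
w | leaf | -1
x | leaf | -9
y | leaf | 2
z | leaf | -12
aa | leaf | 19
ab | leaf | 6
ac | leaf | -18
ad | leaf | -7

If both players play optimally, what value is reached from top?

12

a (Jamal): max(12, -5) = 12
b (Jamal): max(-2, -15, 20, 17) = 20
P (Eve): min(12, 20) = 12
d (Jamal): max(-7, -3) = -3
e (Jamal): max(19, 17, -19, -1) = 19
Q (Eve): min(18, -3, 19) = -3
f (Jamal): max(-9, 2) = 2
g (Jamal): max(-12, 19) = 19
h (Jamal): max(6, -18, -7) = 6
R (Eve): min(2, 19, 6) = 2
top (Jamal): max(12, -3, 2) = 12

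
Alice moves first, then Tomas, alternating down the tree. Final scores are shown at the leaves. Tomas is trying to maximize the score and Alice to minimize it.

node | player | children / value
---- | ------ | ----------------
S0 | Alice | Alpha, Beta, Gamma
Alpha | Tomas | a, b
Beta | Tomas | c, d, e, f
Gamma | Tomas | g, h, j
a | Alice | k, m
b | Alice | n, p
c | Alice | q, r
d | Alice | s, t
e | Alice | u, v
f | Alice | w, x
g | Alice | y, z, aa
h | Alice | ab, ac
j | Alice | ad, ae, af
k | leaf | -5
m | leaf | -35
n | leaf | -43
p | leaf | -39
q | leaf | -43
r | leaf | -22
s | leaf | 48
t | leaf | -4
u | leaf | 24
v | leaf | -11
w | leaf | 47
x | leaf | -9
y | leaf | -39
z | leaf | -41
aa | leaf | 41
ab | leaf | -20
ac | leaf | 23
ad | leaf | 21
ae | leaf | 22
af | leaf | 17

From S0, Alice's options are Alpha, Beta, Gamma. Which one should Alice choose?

Alpha

a (Alice): min(-5, -35) = -35
b (Alice): min(-43, -39) = -43
Alpha (Tomas): max(-35, -43) = -35
c (Alice): min(-43, -22) = -43
d (Alice): min(48, -4) = -4
e (Alice): min(24, -11) = -11
f (Alice): min(47, -9) = -9
Beta (Tomas): max(-43, -4, -11, -9) = -4
g (Alice): min(-39, -41, 41) = -41
h (Alice): min(-20, 23) = -20
j (Alice): min(21, 22, 17) = 17
Gamma (Tomas): max(-41, -20, 17) = 17
S0 (Alice): min(-35, -4, 17) = -35
Alice at S0 wants the lowest of {Alpha=-35, Beta=-4, Gamma=17}, so chooses Alpha.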